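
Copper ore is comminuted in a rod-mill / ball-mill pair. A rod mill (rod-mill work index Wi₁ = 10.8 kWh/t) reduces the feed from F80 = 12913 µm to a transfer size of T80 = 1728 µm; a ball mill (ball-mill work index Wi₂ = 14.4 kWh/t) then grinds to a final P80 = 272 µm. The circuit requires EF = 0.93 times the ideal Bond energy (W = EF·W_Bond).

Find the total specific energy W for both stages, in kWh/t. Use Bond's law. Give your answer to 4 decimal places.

W = 6.4308 kWh/t

W = 10 Wi / √P80 − 10 Wi / √F80
Stage 1 (12913→1728 µm, Wi₁=10.8): W₁ = 10·10.8·(0.024056 − 0.008800) = 1.6477 kWh/t
Stage 2 (1728→272 µm, Wi₂=14.4): W₂ = 10·14.4·(0.060634 − 0.024056) = 5.2672 kWh/t
W = W₁ + W₂ = 1.6477 + 5.2672 = 6.9148 kWh/t
W_actual = 0.93 × 6.9148 = 6.4308 kWh/t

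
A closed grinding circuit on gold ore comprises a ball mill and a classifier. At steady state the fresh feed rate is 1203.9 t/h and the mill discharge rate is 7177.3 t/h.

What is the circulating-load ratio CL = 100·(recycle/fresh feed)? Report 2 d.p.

M = F + R at steady state, so:
R = M − F = 7177.3 − 1203.9 = 5973.4 t/h
CL = 100·R/F = 100·5973.4/1203.9 = 496.17 %

CL = 496.17 %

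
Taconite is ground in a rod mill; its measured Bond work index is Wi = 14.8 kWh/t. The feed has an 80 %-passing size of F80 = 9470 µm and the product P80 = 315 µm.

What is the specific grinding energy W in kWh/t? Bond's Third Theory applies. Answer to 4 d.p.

W = 10 Wi / √P80 − 10 Wi / √F80
1/√315 = 0.056344;  1/√9470 = 0.010276
W = 10·14.8·(0.056344 − 0.010276) = 6.8180 kWh/t

W = 6.8180 kWh/t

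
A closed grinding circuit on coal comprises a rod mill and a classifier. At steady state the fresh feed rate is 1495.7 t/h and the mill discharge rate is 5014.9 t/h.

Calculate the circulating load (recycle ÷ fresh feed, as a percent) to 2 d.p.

CL = 235.29 %

Steady state: M = F + R.
R = M − F = 5014.9 − 1495.7 = 3519.2 t/h
CL = 100·R/F = 100·3519.2/1495.7 = 235.29 %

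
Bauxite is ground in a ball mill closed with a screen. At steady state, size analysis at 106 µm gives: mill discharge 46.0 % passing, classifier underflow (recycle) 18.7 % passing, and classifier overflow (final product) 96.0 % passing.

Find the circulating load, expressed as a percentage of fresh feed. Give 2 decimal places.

CL = 183.15 %

Classifier node, passing 106 µm:
(1+r)d = ru + o → r = (o−d)/(d−u)
r = (96.0 − 46.0)/(46.0 − 18.7) = 50.0/27.3 = 1.8315
CL = 100·r = 183.15 %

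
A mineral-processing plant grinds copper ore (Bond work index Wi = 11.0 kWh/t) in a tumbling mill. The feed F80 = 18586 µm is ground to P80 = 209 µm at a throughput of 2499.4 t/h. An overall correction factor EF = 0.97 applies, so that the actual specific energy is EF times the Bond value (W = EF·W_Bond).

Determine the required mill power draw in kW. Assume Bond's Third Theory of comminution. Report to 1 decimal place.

W_Bond = 10·Wi·(1/√P₈₀ − 1/√F₈₀)
W = 10·11.0·(1/√209 − 1/√18586) = 10·11.0·(0.061836) = 6.8020 kWh/t
With EF = 0.97: W = 6.8020·0.97 = 6.5979 kWh/t
P = W·T = 6.5979·2499.4 = 16490.9 kW

P = 16490.9 kW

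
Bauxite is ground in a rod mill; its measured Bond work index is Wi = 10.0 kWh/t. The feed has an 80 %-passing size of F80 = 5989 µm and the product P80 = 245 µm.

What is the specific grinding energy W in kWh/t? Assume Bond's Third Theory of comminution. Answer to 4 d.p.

W = 5.0966 kWh/t

Bond: W = 10·Wi·(1/√P80 − 1/√F80)
1/√245 = 0.063888;  1/√5989 = 0.012922
W = 10·10.0·(0.063888 − 0.012922) = 5.0966 kWh/t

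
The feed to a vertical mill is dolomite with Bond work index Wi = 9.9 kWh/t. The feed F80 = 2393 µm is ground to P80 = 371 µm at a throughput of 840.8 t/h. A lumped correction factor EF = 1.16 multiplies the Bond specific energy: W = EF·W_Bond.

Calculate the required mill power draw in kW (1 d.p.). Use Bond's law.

P = 3039.2 kW

W = 10·Wi·[P80^(−½) − F80^(−½)]
W = 10·9.9·(1/√371 − 1/√2393) = 10·9.9·(0.031475) = 3.1160 kWh/t
With EF = 1.16: W = 3.1160·1.16 = 3.6146 kWh/t
P_mill = W·ṁ = 3.6146·840.8 = 3039.2 kW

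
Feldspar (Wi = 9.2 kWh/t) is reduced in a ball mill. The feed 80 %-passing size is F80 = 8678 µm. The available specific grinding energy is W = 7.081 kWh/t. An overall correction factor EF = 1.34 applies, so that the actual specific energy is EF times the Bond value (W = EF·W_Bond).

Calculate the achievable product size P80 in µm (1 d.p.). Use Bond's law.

P80 = 215.2 µm

W_Bond = 10·Wi·(1/√P₈₀ − 1/√F₈₀)
W_Bond = W / EF = 7.081 / 1.34 = 5.2843 kWh/t
⇒ 1/√P80 = W_Bond/(10·Wi) + 1/√F80
  = 5.2843/(10·9.2) + 1/√8678 = 0.057438 + 0.010735 = 0.068173
P80 = (1/0.068173)² = 14.6686² = 215.17 µm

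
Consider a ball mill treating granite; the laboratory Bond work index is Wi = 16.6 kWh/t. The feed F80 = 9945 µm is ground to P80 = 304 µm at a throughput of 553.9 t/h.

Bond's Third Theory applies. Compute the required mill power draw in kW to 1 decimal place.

P = 4351.5 kW

W = 10 Wi (1/√P80 − 1/√F80)  [Bond]
W = 10·16.6·(1/√304 − 1/√9945) = 10·16.6·(0.047326) = 7.8562 kWh/t
Power = W × throughput = 7.8562 kWh/t × 553.9 t/h = 4351.5 kW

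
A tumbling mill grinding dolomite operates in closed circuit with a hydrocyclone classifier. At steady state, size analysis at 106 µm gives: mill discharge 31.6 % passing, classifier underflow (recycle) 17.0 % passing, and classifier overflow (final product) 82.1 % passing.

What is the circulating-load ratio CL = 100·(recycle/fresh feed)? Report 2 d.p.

Classifier node, passing 106 µm:
r = (o − d)/(d − u)
r = (82.1 − 31.6)/(31.6 − 17.0) = 50.5/14.6 = 3.4589
CL = 100·r = 345.89 %

CL = 345.89 %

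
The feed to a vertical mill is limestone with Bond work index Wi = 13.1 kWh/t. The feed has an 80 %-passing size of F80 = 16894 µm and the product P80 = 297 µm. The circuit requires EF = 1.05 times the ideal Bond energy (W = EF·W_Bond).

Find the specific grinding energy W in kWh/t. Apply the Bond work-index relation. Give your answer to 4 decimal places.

W = 6.9232 kWh/t

Bond:  W = 10 Wi (1/√P − 1/√F)
1/√297 = 0.058026;  1/√16894 = 0.007694
W = 10·13.1·(0.058026 − 0.007694) = 6.5935 kWh/t
With EF = 1.05: W = 6.5935·1.05 = 6.9232 kWh/t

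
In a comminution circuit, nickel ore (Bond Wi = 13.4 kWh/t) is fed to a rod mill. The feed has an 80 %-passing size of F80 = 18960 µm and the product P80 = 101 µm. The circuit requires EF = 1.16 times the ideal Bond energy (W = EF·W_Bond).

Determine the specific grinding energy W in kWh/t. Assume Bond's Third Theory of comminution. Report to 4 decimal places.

W = 10 Wi / √P80 − 10 Wi / √F80
1/√101 = 0.099504;  1/√18960 = 0.007262
W = 10·13.4·(0.099504 − 0.007262) = 12.3603 kWh/t
With EF = 1.16: W = 12.3603·1.16 = 14.3380 kWh/t

W = 14.3380 kWh/t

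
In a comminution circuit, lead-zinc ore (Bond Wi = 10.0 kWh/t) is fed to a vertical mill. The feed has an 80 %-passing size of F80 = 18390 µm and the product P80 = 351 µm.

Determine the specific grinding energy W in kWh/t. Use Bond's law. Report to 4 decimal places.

W = 10 Wi / √P80 − 10 Wi / √F80
1/√351 = 0.053376;  1/√18390 = 0.007374
W = 10·10.0·(0.053376 − 0.007374) = 4.6002 kWh/t

W = 4.6002 kWh/t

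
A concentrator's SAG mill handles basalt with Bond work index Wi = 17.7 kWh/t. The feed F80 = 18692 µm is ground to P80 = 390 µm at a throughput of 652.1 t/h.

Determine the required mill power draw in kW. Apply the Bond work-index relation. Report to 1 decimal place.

W = 10 Wi / √P80 − 10 Wi / √F80
W = 10·17.7·(1/√390 − 1/√18692) = 10·17.7·(0.043323) = 7.6681 kWh/t
Power = W × throughput = 7.6681 kWh/t × 652.1 t/h = 5000.4 kW

P = 5000.4 kW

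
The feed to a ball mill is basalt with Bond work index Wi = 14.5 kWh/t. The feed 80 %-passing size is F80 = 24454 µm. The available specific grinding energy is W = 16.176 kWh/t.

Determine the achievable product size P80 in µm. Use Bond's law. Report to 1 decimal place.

Bond: W = 10·Wi·(1/√P80 − 1/√F80)
⇒ 1/√P80 = W/(10 Wi) + 1/√F80
  = 16.1760/(10·14.5) + 1/√24454 = 0.111559 + 0.006395 = 0.117953
P80 = (1/0.117953)² = 8.4779² = 71.88 µm

P80 = 71.9 µm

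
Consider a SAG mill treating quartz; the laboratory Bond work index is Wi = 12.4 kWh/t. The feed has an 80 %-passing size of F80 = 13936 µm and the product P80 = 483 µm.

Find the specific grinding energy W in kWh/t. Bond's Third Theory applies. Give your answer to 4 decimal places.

W = 4.5918 kWh/t

W_Bond = 10·Wi·(1/√P₈₀ − 1/√F₈₀)
1/√483 = 0.045502;  1/√13936 = 0.008471
W = 10·12.4·(0.045502 − 0.008471) = 4.5918 kWh/t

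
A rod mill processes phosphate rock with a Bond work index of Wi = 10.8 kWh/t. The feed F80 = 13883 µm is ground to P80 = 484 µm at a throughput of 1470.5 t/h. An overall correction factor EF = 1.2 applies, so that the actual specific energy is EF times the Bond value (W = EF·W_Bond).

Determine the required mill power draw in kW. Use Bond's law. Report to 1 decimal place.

P = 7045.1 kW

W = 10·Wi·[P80^(−½) − F80^(−½)]
W = 10·10.8·(1/√484 − 1/√13883) = 10·10.8·(0.036967) = 3.9925 kWh/t
W_actual = 1.2 × 3.9925 = 4.7910 kWh/t
Power = W × throughput = 4.7910 kWh/t × 1470.5 t/h = 7045.1 kW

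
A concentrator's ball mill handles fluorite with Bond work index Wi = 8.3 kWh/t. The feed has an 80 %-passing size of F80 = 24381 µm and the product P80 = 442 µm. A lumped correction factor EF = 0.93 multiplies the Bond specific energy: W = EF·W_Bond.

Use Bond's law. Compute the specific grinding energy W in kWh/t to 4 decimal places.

Bond: W = 10·Wi·(1/√P80 − 1/√F80)
1/√442 = 0.047565;  1/√24381 = 0.006404
W = 10·8.3·(0.047565 − 0.006404) = 3.4163 kWh/t
W_actual = 0.93 × 3.4163 = 3.1772 kWh/t

W = 3.1772 kWh/t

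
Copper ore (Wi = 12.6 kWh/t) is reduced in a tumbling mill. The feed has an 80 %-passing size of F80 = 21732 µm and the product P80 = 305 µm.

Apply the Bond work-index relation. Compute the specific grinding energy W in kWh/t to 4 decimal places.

W = 10 Wi (P80^-0.5 − F80^-0.5)
1/√305 = 0.057260;  1/√21732 = 0.006783
W = 10·12.6·(0.057260 − 0.006783) = 6.3600 kWh/t

W = 6.3600 kWh/t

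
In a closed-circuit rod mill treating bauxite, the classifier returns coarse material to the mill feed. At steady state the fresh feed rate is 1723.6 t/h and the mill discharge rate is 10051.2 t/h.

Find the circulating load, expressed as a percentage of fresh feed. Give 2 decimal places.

Discharge = new feed + return, hence
R = M − F = 10051.2 − 1723.6 = 8327.6 t/h
CL = 100·R/F = 100·8327.6/1723.6 = 483.15 %

CL = 483.15 %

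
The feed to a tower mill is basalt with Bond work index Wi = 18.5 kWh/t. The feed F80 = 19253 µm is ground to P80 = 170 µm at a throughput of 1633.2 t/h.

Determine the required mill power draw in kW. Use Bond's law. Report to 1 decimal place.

Bond: W = 10·Wi·(1/√P80 − 1/√F80)
W = 10·18.5·(1/√170 − 1/√19253) = 10·18.5·(0.069490) = 12.8556 kWh/t
Mill draw = 12.8556 × 1633.2 = 20995.7 kW

P = 20995.7 kW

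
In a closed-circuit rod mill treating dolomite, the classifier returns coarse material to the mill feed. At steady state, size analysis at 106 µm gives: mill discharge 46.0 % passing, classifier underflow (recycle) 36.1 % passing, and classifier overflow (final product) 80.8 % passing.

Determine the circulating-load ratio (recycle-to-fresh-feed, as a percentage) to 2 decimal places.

Let r = R/F. Size balance at 106 µm:
(1+r)d = ru + o → r = (o−d)/(d−u)
r = (80.8 − 46.0)/(46.0 − 36.1) = 34.8/9.9 = 3.5152
CL = 100·r = 351.52 %

CL = 351.52 %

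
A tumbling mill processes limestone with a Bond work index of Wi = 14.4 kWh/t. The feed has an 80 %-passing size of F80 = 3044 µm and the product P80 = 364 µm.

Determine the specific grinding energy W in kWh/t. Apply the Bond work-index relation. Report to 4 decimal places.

W = 10 Wi / √P80 − 10 Wi / √F80
1/√364 = 0.052414;  1/√3044 = 0.018125
W = 10·14.4·(0.052414 − 0.018125) = 4.9377 kWh/t

W = 4.9377 kWh/t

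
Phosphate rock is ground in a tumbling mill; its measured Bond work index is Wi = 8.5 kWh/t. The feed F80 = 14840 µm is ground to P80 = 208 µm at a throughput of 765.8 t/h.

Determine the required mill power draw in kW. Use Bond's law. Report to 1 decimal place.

W = 10 Wi (1/√P80 − 1/√F80)  [Bond]
W = 10·8.5·(1/√208 − 1/√14840) = 10·8.5·(0.061129) = 5.1959 kWh/t
P_mill = W·ṁ = 5.1959·765.8 = 3979.0 kW

P = 3979.0 kW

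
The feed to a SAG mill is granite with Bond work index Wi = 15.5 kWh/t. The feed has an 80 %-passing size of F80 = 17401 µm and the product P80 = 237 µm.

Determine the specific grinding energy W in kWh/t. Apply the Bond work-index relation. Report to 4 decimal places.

W = 10 Wi / √P80 − 10 Wi / √F80
1/√237 = 0.064957;  1/√17401 = 0.007581
W = 10·15.5·(0.064957 − 0.007581) = 8.8933 kWh/t

W = 8.8933 kWh/t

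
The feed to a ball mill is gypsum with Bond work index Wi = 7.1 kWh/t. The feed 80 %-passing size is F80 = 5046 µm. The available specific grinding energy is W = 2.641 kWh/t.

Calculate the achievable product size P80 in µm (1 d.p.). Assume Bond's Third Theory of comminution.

P80 = 380.4 µm

W = 10 Wi (1/√P80 − 1/√F80)  [Bond]
P80^(−½) = W/(10 Wi) + F80^(−½)
  = 2.6410/(10·7.1) + 1/√5046 = 0.037197 + 0.014078 = 0.051275
P80 = (1/0.051275)² = 19.5028² = 380.36 µm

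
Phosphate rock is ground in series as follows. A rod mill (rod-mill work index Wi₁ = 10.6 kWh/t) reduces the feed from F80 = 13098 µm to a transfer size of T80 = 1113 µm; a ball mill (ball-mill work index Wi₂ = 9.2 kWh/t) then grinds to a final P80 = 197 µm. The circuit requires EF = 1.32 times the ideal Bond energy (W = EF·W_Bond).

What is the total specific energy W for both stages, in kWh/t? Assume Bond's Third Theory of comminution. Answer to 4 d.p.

W = 7.9836 kWh/t

W_Bond = 10·Wi·(1/√P₈₀ − 1/√F₈₀)
Stage 1 (13098→1113 µm, Wi₁=10.6): W₁ = 10·10.6·(0.029975 − 0.008738) = 2.2511 kWh/t
Stage 2 (1113→197 µm, Wi₂=9.2): W₂ = 10·9.2·(0.071247 − 0.029975) = 3.7971 kWh/t
W = W₁ + W₂ = 2.2511 + 3.7971 = 6.0482 kWh/t
Corrected W = EF·W_Bond = 1.32·6.0482 = 7.9836 kWh/t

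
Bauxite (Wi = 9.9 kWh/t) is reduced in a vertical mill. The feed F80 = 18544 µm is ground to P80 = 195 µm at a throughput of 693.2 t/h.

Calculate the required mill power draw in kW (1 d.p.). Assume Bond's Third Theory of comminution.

Bond:  W = 10 Wi (1/√P − 1/√F)
W = 10·9.9·(1/√195 − 1/√18544) = 10·9.9·(0.064268) = 6.3625 kWh/t
Power = W × throughput = 6.3625 kWh/t × 693.2 t/h = 4410.5 kW

P = 4410.5 kW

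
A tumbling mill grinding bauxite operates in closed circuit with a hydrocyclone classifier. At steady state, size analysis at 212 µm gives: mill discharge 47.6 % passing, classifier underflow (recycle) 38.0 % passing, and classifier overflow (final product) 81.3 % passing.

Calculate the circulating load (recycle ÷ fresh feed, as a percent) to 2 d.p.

CL = 351.04 %

Two-product formula at 212 µm:
Fd + Rd = Ru + Fo ⇒ R/F = (o−d)/(d−u)
r = (81.3 − 47.6)/(47.6 − 38.0) = 33.7/9.6 = 3.5104
CL = 100·r = 351.04 %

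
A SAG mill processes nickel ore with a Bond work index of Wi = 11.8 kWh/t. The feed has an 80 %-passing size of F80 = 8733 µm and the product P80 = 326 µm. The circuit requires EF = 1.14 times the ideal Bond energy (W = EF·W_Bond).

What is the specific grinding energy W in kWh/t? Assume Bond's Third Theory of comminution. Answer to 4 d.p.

W = 6.0109 kWh/t

W = 10 Wi (P80^-0.5 − F80^-0.5)
1/√326 = 0.055385;  1/√8733 = 0.010701
W = 10·11.8·(0.055385 − 0.010701) = 5.2727 kWh/t
W_actual = 1.14 × 5.2727 = 6.0109 kWh/t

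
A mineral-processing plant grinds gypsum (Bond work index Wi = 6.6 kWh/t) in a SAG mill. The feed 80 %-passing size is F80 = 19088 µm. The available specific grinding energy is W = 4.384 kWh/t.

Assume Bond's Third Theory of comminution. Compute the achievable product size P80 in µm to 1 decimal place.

P80 = 184.3 µm

W = 10·Wi·(P80^(-½) − F80^(-½))
P80^-0.5 = F80^-0.5 + W/(10 Wi)
  = 4.3840/(10·6.6) + 1/√19088 = 0.066424 + 0.007238 = 0.073662
P80 = (1/0.073662)² = 13.5755² = 184.29 µm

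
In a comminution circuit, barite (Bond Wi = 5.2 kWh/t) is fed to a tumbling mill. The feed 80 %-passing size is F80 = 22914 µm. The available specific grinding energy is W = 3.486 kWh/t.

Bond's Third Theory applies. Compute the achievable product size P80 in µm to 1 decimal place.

P80 = 184.4 µm

Bond: W = 10·Wi·(1/√P80 − 1/√F80)
⇒ 1/√P80 = W/(10 Wi) + 1/√F80
  = 3.4860/(10·5.2) + 1/√22914 = 0.067038 + 0.006606 = 0.073645
P80 = (1/0.073645)² = 13.5787² = 184.38 µm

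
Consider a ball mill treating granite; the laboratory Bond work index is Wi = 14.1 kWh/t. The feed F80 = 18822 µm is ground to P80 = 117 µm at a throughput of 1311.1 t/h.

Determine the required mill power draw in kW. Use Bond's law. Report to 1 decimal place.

P = 15743.3 kW

Bond: W = 10·Wi·(1/√P80 − 1/√F80)
W = 10·14.1·(1/√117 − 1/√18822) = 10·14.1·(0.085161) = 12.0077 kWh/t
P = W·T = 12.0077·1311.1 = 15743.3 kW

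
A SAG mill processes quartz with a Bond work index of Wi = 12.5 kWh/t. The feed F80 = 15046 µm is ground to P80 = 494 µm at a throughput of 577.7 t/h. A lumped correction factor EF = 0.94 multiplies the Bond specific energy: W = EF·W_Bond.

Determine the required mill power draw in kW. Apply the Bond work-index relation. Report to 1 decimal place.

P = 2500.7 kW

Bond:  W = 10 Wi (1/√P − 1/√F)
W = 10·12.5·(1/√494 − 1/√15046) = 10·12.5·(0.036840) = 4.6050 kWh/t
With EF = 0.94: W = 4.6050·0.94 = 4.3287 kWh/t
Mill draw = 4.3287 × 577.7 = 2500.7 kW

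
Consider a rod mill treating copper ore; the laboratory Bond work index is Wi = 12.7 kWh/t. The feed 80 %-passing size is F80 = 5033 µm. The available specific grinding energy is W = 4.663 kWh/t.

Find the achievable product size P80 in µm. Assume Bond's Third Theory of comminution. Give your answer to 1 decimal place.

W = 10·Wi·(P80^(-½) − F80^(-½))
⇒ 1/√P80 = W/(10·Wi) + 1/√F80
  = 4.6630/(10·12.7) + 1/√5033 = 0.036717 + 0.014096 = 0.050812
P80 = (1/0.050812)² = 19.6803² = 387.31 µm

P80 = 387.3 µm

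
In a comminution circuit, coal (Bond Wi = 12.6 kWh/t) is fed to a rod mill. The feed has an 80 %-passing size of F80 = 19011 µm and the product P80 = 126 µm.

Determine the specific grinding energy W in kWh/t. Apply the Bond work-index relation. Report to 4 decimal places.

W = 10.3111 kWh/t

W = 10 Wi (1/√P80 − 1/√F80)  [Bond]
1/√126 = 0.089087;  1/√19011 = 0.007253
W = 10·12.6·(0.089087 − 0.007253) = 10.3111 kWh/t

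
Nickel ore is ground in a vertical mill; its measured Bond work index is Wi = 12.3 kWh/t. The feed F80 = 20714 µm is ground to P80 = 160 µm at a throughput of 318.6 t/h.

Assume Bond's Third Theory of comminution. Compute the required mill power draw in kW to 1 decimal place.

P = 2825.8 kW

W = 10 Wi (P80^-0.5 − F80^-0.5)
W = 10·12.3·(1/√160 − 1/√20714) = 10·12.3·(0.072109) = 8.8694 kWh/t
P_mill = W·ṁ = 8.8694·318.6 = 2825.8 kW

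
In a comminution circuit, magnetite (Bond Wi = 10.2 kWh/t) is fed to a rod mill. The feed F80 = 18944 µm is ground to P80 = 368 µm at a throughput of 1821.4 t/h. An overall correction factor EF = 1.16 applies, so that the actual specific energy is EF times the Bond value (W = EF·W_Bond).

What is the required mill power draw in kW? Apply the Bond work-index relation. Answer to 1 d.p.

P = 9668.4 kW

Bond:  W = 10 Wi (1/√P − 1/√F)
W = 10·10.2·(1/√368 − 1/√18944) = 10·10.2·(0.044863) = 4.5760 kWh/t
Corrected W = EF·W_Bond = 1.16·4.5760 = 5.3082 kWh/t
Mill draw = 5.3082 × 1821.4 = 9668.4 kW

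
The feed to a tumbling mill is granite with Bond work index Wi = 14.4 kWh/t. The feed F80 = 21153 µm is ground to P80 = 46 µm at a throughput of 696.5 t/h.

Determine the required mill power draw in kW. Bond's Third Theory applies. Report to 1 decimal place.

Bond: W = 10·Wi·(1/√P80 − 1/√F80)
W = 10·14.4·(1/√46 − 1/√21153) = 10·14.4·(0.140566) = 20.2415 kWh/t
Power = W × throughput = 20.2415 kWh/t × 696.5 t/h = 14098.2 kW

P = 14098.2 kW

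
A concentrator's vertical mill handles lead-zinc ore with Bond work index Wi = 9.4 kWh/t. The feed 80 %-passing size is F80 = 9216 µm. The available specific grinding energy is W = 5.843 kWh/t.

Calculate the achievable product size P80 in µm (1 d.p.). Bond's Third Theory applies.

P80 = 189.9 µm

W_Bond = 10·Wi·(1/√P₈₀ − 1/√F₈₀)
P80^-0.5 = F80^-0.5 + W/(10 Wi)
  = 5.8430/(10·9.4) + 1/√9216 = 0.062160 + 0.010417 = 0.072576
P80 = (1/0.072576)² = 13.7786² = 189.85 µm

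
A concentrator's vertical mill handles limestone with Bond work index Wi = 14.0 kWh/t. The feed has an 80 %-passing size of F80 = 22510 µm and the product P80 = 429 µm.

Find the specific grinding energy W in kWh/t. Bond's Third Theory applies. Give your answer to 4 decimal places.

W = 5.8261 kWh/t

Bond: W = 10·Wi·(1/√P80 − 1/√F80)
1/√429 = 0.048280;  1/√22510 = 0.006665
W = 10·14.0·(0.048280 − 0.006665) = 5.8261 kWh/t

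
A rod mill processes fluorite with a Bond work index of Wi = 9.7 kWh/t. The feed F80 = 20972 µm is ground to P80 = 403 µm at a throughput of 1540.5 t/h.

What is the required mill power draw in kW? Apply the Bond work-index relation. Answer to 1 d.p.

P = 6411.7 kW

Bond:  W = 10 Wi (1/√P − 1/√F)
W = 10·9.7·(1/√403 − 1/√20972) = 10·9.7·(0.042908) = 4.1621 kWh/t
Mill draw = 4.1621 × 1540.5 = 6411.7 kW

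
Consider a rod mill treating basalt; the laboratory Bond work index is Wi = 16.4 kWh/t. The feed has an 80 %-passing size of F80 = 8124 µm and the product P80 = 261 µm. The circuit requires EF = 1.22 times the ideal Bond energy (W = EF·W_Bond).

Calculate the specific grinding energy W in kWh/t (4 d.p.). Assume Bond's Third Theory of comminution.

W = 10·Wi·(P80^(-½) − F80^(-½))
1/√261 = 0.061898;  1/√8124 = 0.011095
W = 10·16.4·(0.061898 − 0.011095) = 8.3318 kWh/t
W_actual = 1.22 × 8.3318 = 10.1648 kWh/t

W = 10.1648 kWh/t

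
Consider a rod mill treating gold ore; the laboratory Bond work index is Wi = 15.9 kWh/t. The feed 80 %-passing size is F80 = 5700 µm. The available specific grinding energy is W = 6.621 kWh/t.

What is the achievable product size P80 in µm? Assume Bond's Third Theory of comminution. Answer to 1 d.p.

P80 = 331.9 µm

W = 10·Wi·[P80^(−½) − F80^(−½)]
⇒ 1/√P80 = W/(10 Wi) + 1/√F80
  = 6.6210/(10·15.9) + 1/√5700 = 0.041642 + 0.013245 = 0.054887
P80 = (1/0.054887)² = 18.2193² = 331.94 µm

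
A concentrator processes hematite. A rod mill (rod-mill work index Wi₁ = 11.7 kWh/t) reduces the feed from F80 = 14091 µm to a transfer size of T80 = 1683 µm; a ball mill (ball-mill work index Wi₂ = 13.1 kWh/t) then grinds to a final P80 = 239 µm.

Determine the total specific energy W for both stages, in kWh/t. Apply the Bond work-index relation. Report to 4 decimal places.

Bond: W = 10·Wi·(1/√P80 − 1/√F80)
Stage 1 (14091→1683 µm, Wi₁=11.7): W₁ = 10·11.7·(0.024376 − 0.008424) = 1.8663 kWh/t
Stage 2 (1683→239 µm, Wi₂=13.1): W₂ = 10·13.1·(0.064685 − 0.024376) = 5.2805 kWh/t
W = W₁ + W₂ = 1.8663 + 5.2805 = 7.1468 kWh/t

W = 7.1468 kWh/t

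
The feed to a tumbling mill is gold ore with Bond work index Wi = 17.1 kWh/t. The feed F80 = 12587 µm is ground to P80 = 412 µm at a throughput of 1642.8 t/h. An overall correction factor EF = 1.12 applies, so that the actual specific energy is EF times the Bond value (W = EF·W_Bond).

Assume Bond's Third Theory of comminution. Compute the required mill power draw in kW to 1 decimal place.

P = 12696.3 kW

W = 10·Wi·[P80^(−½) − F80^(−½)]
W = 10·17.1·(1/√412 − 1/√12587) = 10·17.1·(0.040353) = 6.9004 kWh/t
Apply correction: 6.9004 × 1.12 = 7.7284 kWh/t
Mill draw = 7.7284 × 1642.8 = 12696.3 kW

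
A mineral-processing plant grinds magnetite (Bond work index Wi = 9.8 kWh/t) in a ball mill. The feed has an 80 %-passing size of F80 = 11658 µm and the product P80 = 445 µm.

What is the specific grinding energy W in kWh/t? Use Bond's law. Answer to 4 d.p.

W = 10·Wi·(P80^(-½) − F80^(-½))
1/√445 = 0.047405;  1/√11658 = 0.009262
W = 10·9.8·(0.047405 − 0.009262) = 3.7380 kWh/t

W = 3.7380 kWh/t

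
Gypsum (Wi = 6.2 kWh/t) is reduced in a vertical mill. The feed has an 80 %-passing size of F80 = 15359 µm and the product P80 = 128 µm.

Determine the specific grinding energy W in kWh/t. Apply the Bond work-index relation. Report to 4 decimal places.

W = 4.9798 kWh/t

Bond: W = 10·Wi·(1/√P80 − 1/√F80)
1/√128 = 0.088388;  1/√15359 = 0.008069
W = 10·6.2·(0.088388 − 0.008069) = 4.9798 kWh/t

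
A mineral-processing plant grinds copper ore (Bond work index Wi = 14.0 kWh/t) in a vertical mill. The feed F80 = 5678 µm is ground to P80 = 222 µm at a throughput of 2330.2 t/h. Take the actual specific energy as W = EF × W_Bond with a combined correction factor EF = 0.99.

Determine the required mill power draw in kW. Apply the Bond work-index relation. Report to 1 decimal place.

P = 17390.0 kW

W = 10·Wi·[P80^(−½) − F80^(−½)]
W = 10·14.0·(1/√222 − 1/√5678) = 10·14.0·(0.053845) = 7.5383 kWh/t
With EF = 0.99: W = 7.5383·0.99 = 7.4629 kWh/t
Mill draw = 7.4629 × 2330.2 = 17390.0 kW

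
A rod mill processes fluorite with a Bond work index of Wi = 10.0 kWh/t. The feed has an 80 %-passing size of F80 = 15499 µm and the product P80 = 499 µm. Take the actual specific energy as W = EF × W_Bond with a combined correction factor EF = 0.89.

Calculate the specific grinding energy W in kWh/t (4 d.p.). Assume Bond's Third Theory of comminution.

W = 10·Wi·(P80^(-½) − F80^(-½))
1/√499 = 0.044766;  1/√15499 = 0.008032
W = 10·10.0·(0.044766 − 0.008032) = 3.6734 kWh/t
Corrected W = EF·W_Bond = 0.89·3.6734 = 3.2693 kWh/t

W = 3.2693 kWh/t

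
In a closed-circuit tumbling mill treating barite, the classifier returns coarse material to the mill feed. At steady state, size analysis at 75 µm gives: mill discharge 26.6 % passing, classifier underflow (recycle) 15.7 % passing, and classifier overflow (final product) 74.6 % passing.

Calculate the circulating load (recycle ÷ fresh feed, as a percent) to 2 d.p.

Classifier node, passing 75 µm:
(1+r)d = ru + o → r = (o−d)/(d−u)
r = (74.6 − 26.6)/(26.6 − 15.7) = 48.0/10.9 = 4.4037
CL = 100·r = 440.37 %

CL = 440.37 %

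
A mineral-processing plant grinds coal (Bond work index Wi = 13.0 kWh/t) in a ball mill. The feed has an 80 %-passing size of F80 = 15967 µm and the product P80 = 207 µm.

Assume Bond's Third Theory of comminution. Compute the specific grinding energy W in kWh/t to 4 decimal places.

W = 10 Wi / √P80 − 10 Wi / √F80
1/√207 = 0.069505;  1/√15967 = 0.007914
W = 10·13.0·(0.069505 − 0.007914) = 8.0068 kWh/t

W = 8.0068 kWh/t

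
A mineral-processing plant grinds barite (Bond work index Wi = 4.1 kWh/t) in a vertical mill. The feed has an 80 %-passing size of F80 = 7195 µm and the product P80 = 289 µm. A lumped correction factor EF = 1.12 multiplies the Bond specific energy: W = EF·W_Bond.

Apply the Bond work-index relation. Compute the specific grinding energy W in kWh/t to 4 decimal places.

W = 2.1598 kWh/t

Bond: W = 10·Wi·(1/√P80 − 1/√F80)
1/√289 = 0.058824;  1/√7195 = 0.011789
W = 10·4.1·(0.058824 − 0.011789) = 1.9284 kWh/t
With EF = 1.12: W = 1.9284·1.12 = 2.1598 kWh/t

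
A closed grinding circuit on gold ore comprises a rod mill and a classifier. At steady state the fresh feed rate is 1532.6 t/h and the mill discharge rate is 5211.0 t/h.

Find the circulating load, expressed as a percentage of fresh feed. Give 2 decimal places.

CL = 240.01 %

Discharge = new feed + return, hence
R = M − F = 5211.0 − 1532.6 = 3678.4 t/h
CL = 100·R/F = 100·3678.4/1532.6 = 240.01 %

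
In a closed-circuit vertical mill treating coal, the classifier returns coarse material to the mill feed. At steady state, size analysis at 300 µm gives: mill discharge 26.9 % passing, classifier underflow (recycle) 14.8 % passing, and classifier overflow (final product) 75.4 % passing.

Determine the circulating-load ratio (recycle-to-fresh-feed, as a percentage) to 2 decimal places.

CL = 400.83 %

Classifier node, passing 300 µm:
r = (o − d)/(d − u)
r = (75.4 − 26.9)/(26.9 − 14.8) = 48.5/12.1 = 4.0083
CL = 100·r = 400.83 %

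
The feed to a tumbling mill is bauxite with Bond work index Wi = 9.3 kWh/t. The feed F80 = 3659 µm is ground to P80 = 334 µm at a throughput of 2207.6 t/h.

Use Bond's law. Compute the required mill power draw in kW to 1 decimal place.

W = 10·Wi·(P80^(-½) − F80^(-½))
W = 10·9.3·(1/√334 − 1/√3659) = 10·9.3·(0.038186) = 3.5513 kWh/t
Power = W × throughput = 3.5513 kWh/t × 2207.6 t/h = 7839.8 kW

P = 7839.8 kW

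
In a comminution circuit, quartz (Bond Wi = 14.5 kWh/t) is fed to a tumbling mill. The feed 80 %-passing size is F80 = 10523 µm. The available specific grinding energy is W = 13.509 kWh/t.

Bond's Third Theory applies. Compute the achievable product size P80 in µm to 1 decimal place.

W = 10 Wi (P80^-0.5 − F80^-0.5)
⇒ 1/√P80 = W/(10 Wi) + 1/√F80
  = 13.5090/(10·14.5) + 1/√10523 = 0.093166 + 0.009748 = 0.102914
P80 = (1/0.102914)² = 9.7169² = 94.42 µm

P80 = 94.4 µm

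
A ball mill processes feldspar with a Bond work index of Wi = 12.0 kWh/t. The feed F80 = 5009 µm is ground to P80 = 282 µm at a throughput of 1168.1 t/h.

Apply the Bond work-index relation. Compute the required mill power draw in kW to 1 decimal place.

Bond: W = 10·Wi·(1/√P80 − 1/√F80)
W = 10·12.0·(1/√282 − 1/√5009) = 10·12.0·(0.045420) = 5.4504 kWh/t
P_mill = W·ṁ = 5.4504·1168.1 = 6366.6 kW

P = 6366.6 kW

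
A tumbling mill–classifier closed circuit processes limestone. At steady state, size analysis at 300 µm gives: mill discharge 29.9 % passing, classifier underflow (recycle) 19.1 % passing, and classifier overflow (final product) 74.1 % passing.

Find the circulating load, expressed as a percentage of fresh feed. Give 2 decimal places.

CL = 409.26 %

Balance %-passing 300 µm (r = R/F):
(1+r)d = ru + o → r = (o−d)/(d−u)
r = (74.1 − 29.9)/(29.9 − 19.1) = 44.2/10.8 = 4.0926
CL = 100·r = 409.26 %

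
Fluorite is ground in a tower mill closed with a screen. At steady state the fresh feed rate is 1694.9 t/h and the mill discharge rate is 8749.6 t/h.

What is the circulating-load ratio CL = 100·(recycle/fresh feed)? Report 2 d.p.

M = F + R at steady state, so:
R = M − F = 8749.6 − 1694.9 = 7054.7 t/h
CL = 100·R/F = 100·7054.7/1694.9 = 416.23 %

CL = 416.23 %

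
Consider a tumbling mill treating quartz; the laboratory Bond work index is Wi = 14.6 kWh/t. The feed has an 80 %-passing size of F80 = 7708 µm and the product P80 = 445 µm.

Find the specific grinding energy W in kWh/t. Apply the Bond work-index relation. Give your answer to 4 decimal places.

W = 5.2581 kWh/t

Bond: W = 10·Wi·(1/√P80 − 1/√F80)
1/√445 = 0.047405;  1/√7708 = 0.011390
W = 10·14.6·(0.047405 − 0.011390) = 5.2581 kWh/t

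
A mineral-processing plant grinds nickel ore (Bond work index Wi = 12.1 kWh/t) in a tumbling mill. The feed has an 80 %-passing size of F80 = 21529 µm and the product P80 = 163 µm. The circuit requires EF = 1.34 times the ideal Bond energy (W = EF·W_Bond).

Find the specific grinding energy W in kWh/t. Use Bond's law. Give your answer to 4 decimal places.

W = 11.5947 kWh/t

W = 10 Wi (P80^-0.5 − F80^-0.5)
1/√163 = 0.078326;  1/√21529 = 0.006815
W = 10·12.1·(0.078326 − 0.006815) = 8.6528 kWh/t
With EF = 1.34: W = 8.6528·1.34 = 11.5947 kWh/t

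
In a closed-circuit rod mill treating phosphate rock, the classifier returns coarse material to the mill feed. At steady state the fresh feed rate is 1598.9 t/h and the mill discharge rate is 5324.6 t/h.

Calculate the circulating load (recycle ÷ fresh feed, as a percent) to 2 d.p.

Steady state: M = F + R.
R = M − F = 5324.6 − 1598.9 = 3725.7 t/h
CL = 100·R/F = 100·3725.7/1598.9 = 233.02 %

CL = 233.02 %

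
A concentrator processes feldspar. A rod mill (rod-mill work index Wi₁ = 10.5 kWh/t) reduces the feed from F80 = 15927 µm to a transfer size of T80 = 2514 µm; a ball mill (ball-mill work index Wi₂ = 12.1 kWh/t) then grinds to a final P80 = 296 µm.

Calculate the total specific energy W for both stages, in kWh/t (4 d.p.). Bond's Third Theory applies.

W = 5.8819 kWh/t

W_Bond = 10·Wi·(1/√P₈₀ − 1/√F₈₀)
Stage 1 (15927→2514 µm, Wi₁=10.5): W₁ = 10·10.5·(0.019944 − 0.007924) = 1.2621 kWh/t
Stage 2 (2514→296 µm, Wi₂=12.1): W₂ = 10·12.1·(0.058124 − 0.019944) = 4.6197 kWh/t
W = W₁ + W₂ = 1.2621 + 4.6197 = 5.8819 kWh/t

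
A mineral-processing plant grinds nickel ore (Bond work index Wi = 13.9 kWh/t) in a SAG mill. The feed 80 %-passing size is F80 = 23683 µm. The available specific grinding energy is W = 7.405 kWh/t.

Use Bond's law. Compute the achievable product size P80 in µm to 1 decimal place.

P80 = 279.9 µm

W = 10 Wi / √P80 − 10 Wi / √F80
⇒ 1/√P80 = W/(10·Wi) + 1/√F80
  = 7.4050/(10·13.9) + 1/√23683 = 0.053273 + 0.006498 = 0.059771
P80 = (1/0.059771)² = 16.7304² = 279.91 µm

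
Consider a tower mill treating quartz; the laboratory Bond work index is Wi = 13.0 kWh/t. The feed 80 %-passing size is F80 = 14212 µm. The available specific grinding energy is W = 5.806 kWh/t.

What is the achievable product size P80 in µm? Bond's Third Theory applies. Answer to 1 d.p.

P80 = 355.3 µm

W = 10 Wi (P80^-0.5 − F80^-0.5)
1/√P80 = 1/√F80 + W/(10·Wi)
  = 5.8060/(10·13.0) + 1/√14212 = 0.044662 + 0.008388 = 0.053050
P80 = (1/0.053050)² = 18.8502² = 355.33 µm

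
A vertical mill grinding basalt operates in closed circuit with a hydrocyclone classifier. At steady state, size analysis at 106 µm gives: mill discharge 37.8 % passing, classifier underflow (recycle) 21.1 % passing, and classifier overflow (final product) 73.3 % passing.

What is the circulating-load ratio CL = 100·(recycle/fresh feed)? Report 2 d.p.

Two-product formula at 106 µm:
r = (o − d)/(d − u)
r = (73.3 − 37.8)/(37.8 − 21.1) = 35.5/16.7 = 2.1257
CL = 100·r = 212.57 %

CL = 212.57 %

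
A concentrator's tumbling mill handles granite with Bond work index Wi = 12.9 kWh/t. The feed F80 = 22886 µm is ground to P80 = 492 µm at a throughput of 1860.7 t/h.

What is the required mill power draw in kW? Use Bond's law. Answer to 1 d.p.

P = 9234.8 kW

W = 10·Wi·[P80^(−½) − F80^(−½)]
W = 10·12.9·(1/√492 − 1/√22886) = 10·12.9·(0.038473) = 4.9631 kWh/t
Power = W × throughput = 4.9631 kWh/t × 1860.7 t/h = 9234.8 kW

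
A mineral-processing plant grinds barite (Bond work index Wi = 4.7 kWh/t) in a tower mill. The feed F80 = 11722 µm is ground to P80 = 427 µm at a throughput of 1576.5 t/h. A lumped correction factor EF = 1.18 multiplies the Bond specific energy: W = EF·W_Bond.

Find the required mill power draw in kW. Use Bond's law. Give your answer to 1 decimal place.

P = 3423.6 kW

W = 10 Wi (P80^-0.5 − F80^-0.5)
W = 10·4.7·(1/√427 − 1/√11722) = 10·4.7·(0.039157) = 1.8404 kWh/t
With EF = 1.18: W = 1.8404·1.18 = 2.1717 kWh/t
Power = W × throughput = 2.1717 kWh/t × 1576.5 t/h = 3423.6 kW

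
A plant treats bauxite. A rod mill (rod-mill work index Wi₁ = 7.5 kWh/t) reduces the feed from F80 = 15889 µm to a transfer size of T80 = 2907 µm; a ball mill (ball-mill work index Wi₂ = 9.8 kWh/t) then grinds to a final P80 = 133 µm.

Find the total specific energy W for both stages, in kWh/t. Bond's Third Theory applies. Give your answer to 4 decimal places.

W = 7.4761 kWh/t

W = 10 Wi (1/√P80 − 1/√F80)  [Bond]
Stage 1 (15889→2907 µm, Wi₁=7.5): W₁ = 10·7.5·(0.018547 − 0.007933) = 0.7960 kWh/t
Stage 2 (2907→133 µm, Wi₂=9.8): W₂ = 10·9.8·(0.086711 − 0.018547) = 6.6801 kWh/t
W = W₁ + W₂ = 0.7960 + 6.6801 = 7.4761 kWh/t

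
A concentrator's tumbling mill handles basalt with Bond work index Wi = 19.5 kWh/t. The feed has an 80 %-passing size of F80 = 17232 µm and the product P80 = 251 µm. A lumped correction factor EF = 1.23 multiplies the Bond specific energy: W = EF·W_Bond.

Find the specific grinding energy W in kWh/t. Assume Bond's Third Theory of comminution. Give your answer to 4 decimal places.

W = 13.3121 kWh/t

W = 10 Wi / √P80 − 10 Wi / √F80
1/√251 = 0.063119;  1/√17232 = 0.007618
W = 10·19.5·(0.063119 − 0.007618) = 10.8228 kWh/t
W_actual = 1.23 × 10.8228 = 13.3121 kWh/t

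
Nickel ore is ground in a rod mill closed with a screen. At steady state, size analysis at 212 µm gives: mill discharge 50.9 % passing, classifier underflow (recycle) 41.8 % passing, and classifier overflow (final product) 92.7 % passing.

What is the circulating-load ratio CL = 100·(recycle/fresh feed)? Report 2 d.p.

CL = 459.34 %

Classifier node, passing 212 µm:
r = (o − d)/(d − u)
r = (92.7 − 50.9)/(50.9 − 41.8) = 41.8/9.1 = 4.5934
CL = 100·r = 459.34 %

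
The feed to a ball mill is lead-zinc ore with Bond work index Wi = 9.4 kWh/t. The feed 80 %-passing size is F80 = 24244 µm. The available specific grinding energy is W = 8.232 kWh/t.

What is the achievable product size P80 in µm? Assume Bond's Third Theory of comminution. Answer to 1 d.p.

P80 = 113.2 µm

Bond:  W = 10 Wi (1/√P − 1/√F)
⇒ 1/√P80 = W/(10 Wi) + 1/√F80
  = 8.2320/(10·9.4) + 1/√24244 = 0.087574 + 0.006422 = 0.093997
P80 = (1/0.093997)² = 10.6387² = 113.18 µm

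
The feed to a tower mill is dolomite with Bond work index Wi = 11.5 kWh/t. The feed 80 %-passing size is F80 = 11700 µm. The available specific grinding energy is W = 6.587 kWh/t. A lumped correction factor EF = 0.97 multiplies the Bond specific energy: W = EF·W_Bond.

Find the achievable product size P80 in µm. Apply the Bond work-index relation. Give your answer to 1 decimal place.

Bond: W = 10·Wi·(1/√P80 − 1/√F80)
W_Bond = W / EF = 6.587 / 0.97 = 6.7907 kWh/t
⇒ 1/√P80 = W_Bond/(10 Wi) + 1/√F80
  = 6.7907/(10·11.5) + 1/√11700 = 0.059050 + 0.009245 = 0.068295
P80 = (1/0.068295)² = 14.6424² = 214.40 µm

P80 = 214.4 µm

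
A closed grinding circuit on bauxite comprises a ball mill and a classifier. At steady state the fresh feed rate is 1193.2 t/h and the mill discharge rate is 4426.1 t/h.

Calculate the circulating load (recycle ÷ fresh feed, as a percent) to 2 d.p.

Discharge = new feed + return, hence
R = M − F = 4426.1 − 1193.2 = 3232.9 t/h
CL = 100·R/F = 100·3232.9/1193.2 = 270.94 %

CL = 270.94 %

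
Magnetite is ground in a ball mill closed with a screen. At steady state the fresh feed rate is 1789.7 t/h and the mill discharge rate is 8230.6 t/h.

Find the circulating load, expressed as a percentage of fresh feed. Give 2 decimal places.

Mill node: discharge = fresh + recycle.
R = M − F = 8230.6 − 1789.7 = 6440.9 t/h
CL = 100·R/F = 100·6440.9/1789.7 = 359.89 %

CL = 359.89 %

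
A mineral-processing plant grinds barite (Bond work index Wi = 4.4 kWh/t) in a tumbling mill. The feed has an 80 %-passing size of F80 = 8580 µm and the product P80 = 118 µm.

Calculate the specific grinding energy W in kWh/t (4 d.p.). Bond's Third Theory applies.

W = 10·Wi·(P80^(-½) − F80^(-½))
1/√118 = 0.092057;  1/√8580 = 0.010796
W = 10·4.4·(0.092057 − 0.010796) = 3.5755 kWh/t

W = 3.5755 kWh/t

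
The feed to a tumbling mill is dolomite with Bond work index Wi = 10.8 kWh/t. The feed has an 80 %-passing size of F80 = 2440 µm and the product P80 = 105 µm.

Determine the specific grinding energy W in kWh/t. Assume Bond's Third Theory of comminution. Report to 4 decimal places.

W = 10 Wi (P80^-0.5 − F80^-0.5)
1/√105 = 0.097590;  1/√2440 = 0.020244
W = 10·10.8·(0.097590 − 0.020244) = 8.3533 kWh/t

W = 8.3533 kWh/t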